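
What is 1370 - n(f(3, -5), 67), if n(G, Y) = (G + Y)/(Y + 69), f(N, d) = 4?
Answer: 186249/136 ≈ 1369.5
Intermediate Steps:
n(G, Y) = (G + Y)/(69 + Y)
1370 - n(f(3, -5), 67) = 1370 - (4 + 67)/(69 + 67) = 1370 - 71/136 = 186249/136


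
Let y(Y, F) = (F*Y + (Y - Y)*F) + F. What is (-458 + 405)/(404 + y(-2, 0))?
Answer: -53/404 ≈ -0.13119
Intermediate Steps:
y(Y, F) = F + F*Y (y(Y, F) = (F*Y + 0*F) + F = (F*Y + 0) + F = F*Y + F = F + F*Y)
(-458 + 405)/(404 + y(-2, 0)) = (-458 + 405)/(404 + 0*(1 - 2)) = -53/(404 + 0*(-1)) = -53/(404 + 0) = -53/404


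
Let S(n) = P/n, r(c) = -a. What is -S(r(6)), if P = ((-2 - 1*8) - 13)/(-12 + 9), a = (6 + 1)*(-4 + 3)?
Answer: -23/21 ≈ -1.0952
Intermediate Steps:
a = -7 (a = 7*(-1) = -7)
P = 23/3 (P = ((-2 - 8) - 13)/(-3) = (-10 - 13)*(-⅓) = -23*(-⅓) = 23/3 ≈ 7.6667)
r(c) = 7 (r(c) = -1*(-7) = 7)
S(n) = 23/(3*n)
-S(r(6)) = -23/(3*7) = -1*23/21 = -23/21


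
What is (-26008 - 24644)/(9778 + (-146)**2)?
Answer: -3618/2221 ≈ -1.6290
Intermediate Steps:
(-26008 - 24644)/(9778 + (-146)**2) = -50652/(9778 + 21316) = -50652/31094 = -50652*1/31094 = -3618/2221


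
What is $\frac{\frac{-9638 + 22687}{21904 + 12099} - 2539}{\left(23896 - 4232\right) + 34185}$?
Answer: $- \frac{86320568}{1831027547} \approx -0.047143$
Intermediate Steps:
$\frac{\frac{-9638 + 22687}{21904 + 12099} - 2539}{\left(23896 - 4232\right) + 34185} = \frac{\frac{13049}{34003} - 2539}{\left(23896 - 4232\right) + 34185} = \frac{13049 \cdot \frac{1}{34003} - 2539}{19664 + 34185} = \frac{\frac{13049}{34003} - 2539}{53849} = \left(- \frac{86320568}{34003}\right) \frac{1}{53849} = - \frac{86320568}{1831027547}$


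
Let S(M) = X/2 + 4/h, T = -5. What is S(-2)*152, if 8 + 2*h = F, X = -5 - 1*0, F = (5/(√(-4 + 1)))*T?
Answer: -17876/43 - 1600*I*√3/43 ≈ -415.72 - 64.448*I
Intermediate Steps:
F = 25*I*√3/3 (F = (5/(√(-4 + 1)))*(-5) = (5/(√(-3)))*(-5) = (5/((I*√3)))*(-5) = (5*(-I*√3/3))*(-5) = -5*I*√3/3*(-5) = 25*I*√3/3 ≈ 14.434*I)
X = -5 (X = -5 + 0 = -5)
h = -4 + 25*I*√3/6 (h = -4 + (25*I*√3/3)/2 = -4 + 25*I*√3/6 ≈ -4.0 + 7.2169*I)
S(M) = -5/2 + 4/(-4 + 25*I*√3/6)
S(-2)*152 = (-4469/1634 - 200*I*√3/817)*152 = -17876/43 - 1600*I*√3/43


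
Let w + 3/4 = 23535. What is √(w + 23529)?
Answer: 3*√20917/2 ≈ 216.94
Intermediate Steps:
w = 94137/4 (w = -¾ + 23535 = 94137/4 ≈ 23534.)
√(w + 23529) = √(94137/4 + 23529) = √(188253/4) = 3*√20917/2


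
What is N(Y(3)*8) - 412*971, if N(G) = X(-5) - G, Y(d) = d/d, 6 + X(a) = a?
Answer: -400071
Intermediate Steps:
X(a) = -6 + a
Y(d) = 1
N(G) = -11 - G (N(G) = (-6 - 5) - G = -11 - G)
N(Y(3)*8) - 412*971 = (-11 - 8) - 412*971 = (-11 - 1*8) - 400052 = (-11 - 8) - 400052 = -19 - 400052 = -400071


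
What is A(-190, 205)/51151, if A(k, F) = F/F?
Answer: 1/51151 ≈ 1.9550e-5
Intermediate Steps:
A(k, F) = 1
A(-190, 205)/51151 = 1/51151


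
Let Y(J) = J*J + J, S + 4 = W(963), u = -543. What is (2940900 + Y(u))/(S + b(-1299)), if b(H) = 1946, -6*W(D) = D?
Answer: 6470412/3563 ≈ 1816.0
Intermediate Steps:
W(D) = -D/6
S = -329/2 (S = -4 - ⅙*963 = -4 - 321/2 = -329/2 ≈ -164.50)
Y(J) = J + J² (Y(J) = J² + J = J + J²)
(2940900 + Y(u))/(S + b(-1299)) = (2940900 - 543*(1 - 543))/(-329/2 + 1946) = (2940900 - 543*(-542))/(3563/2) = (2940900 + 294306)*(2/3563) = 3235206*(2/3563) = 6470412/3563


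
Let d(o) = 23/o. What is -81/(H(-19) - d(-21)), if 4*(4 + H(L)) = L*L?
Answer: -6804/7337 ≈ -0.92735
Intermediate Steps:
H(L) = -4 + L**2/4 (H(L) = -4 + (L*L)/4 = -4 + L**2/4)
-81/(H(-19) - d(-21)) = -81/((-4 + (1/4)*(-19)**2) - 23/(-21)) = -81/((-4 + (1/4)*361) - 23*(-1)/21) = -81/((-4 + 361/4) - 1*(-23/21)) = -81/(345/4 + 23/21) = -81/7337/84 = -81*84/7337 = -6804/7337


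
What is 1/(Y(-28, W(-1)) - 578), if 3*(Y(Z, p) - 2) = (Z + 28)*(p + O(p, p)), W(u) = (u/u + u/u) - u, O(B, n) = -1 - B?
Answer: -1/576 ≈ -0.0017361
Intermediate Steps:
W(u) = 2 - u (W(u) = (1 + 1) - u = 2 - u)
Y(Z, p) = -22/3 - Z/3 (Y(Z, p) = 2 + ((Z + 28)*(p + (-1 - p)))/3 = 2 + ((28 + Z)*(-1))/3 = 2 + (-28 - Z)/3 = 2 + (-28/3 - Z/3) = -22/3 - Z/3)
1/(Y(-28, W(-1)) - 578) = 1/((-22/3 - ⅓*(-28)) - 578) = 1/((-22/3 + 28/3) - 578) = 1/(2 - 578) = 1/(-576) = -1/576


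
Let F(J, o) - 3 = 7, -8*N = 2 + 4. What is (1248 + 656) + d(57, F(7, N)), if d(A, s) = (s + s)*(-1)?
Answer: 1884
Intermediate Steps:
N = -¾ (N = -(2 + 4)/8 = -⅛*6 = -¾ ≈ -0.75000)
F(J, o) = 10 (F(J, o) = 3 + 7 = 10)
d(A, s) = -2*s (d(A, s) = (2*s)*(-1) = -2*s)
(1248 + 656) + d(57, F(7, N)) = (1248 + 656) - 2*10 = 1904 - 20 = 1884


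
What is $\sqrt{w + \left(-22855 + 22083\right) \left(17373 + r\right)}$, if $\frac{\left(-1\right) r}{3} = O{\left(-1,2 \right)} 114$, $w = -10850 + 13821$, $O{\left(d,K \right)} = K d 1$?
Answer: $i \sqrt{13937033} \approx 3733.2 i$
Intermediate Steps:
$O{\left(d,K \right)} = K d$
$w = 2971$
$r = 684$ ($r = - 3 \cdot 2 \left(-1\right) 114 = - 3 \left(\left(-2\right) 114\right) = \left(-3\right) \left(-228\right) = 684$)
$\sqrt{w + \left(-22855 + 22083\right) \left(17373 + r\right)} = \sqrt{2971 + \left(-22855 + 22083\right) \left(17373 + 684\right)} = \sqrt{2971 - 13940004} = \sqrt{-13937033} = i \sqrt{13937033}$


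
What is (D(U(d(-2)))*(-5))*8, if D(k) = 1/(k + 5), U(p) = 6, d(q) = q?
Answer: -40/11 ≈ -3.6364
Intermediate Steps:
D(k) = 1/(5 + k)
(D(U(d(-2)))*(-5))*8 = (-5/(5 + 6))*8 = (-5/11)*8 = ((1/11)*(-5))*8 = -5/11*8 = -40/11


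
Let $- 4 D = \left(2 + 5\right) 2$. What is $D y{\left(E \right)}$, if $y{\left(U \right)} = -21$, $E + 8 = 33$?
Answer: $\frac{147}{2} \approx 73.5$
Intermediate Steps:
$E = 25$ ($E = -8 + 33 = 25$)
$D = - \frac{7}{2}$ ($D = - \frac{\left(2 + 5\right) 2}{4} = - \frac{7 \cdot 2}{4} = \left(- \frac{1}{4}\right) 14 = - \frac{7}{2} \approx -3.5$)
$D y{\left(E \right)} = \left(- \frac{7}{2}\right) \left(-21\right) = \frac{147}{2}$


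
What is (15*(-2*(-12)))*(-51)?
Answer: -18360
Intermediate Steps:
(15*(-2*(-12)))*(-51) = (15*24)*(-51) = 360*(-51) = -18360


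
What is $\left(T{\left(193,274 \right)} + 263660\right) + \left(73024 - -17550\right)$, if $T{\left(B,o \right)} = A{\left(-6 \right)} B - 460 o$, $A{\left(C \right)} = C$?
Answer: $227036$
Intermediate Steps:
$T{\left(B,o \right)} = - 460 o - 6 B$ ($T{\left(B,o \right)} = - 6 B - 460 o = - 460 o - 6 B$)
$\left(T{\left(193,274 \right)} + 263660\right) + \left(73024 - -17550\right) = \left(\left(\left(-460\right) 274 - 1158\right) + 263660\right) + \left(73024 - -17550\right) = \left(\left(-126040 - 1158\right) + 263660\right) + \left(73024 + 17550\right) = \left(-127198 + 263660\right) + 90574 = 136462 + 90574 = 227036$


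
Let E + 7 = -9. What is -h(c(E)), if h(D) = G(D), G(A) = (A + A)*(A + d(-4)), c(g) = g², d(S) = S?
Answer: -129024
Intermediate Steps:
E = -16 (E = -7 - 9 = -16)
G(A) = 2*A*(-4 + A) (G(A) = (A + A)*(A - 4) = (2*A)*(-4 + A) = 2*A*(-4 + A))
h(D) = 2*D*(-4 + D)
-h(c(E)) = -2*(-16)²*(-4 + (-16)²) = -2*256*(-4 + 256) = -2*256*252 = -1*129024 = -129024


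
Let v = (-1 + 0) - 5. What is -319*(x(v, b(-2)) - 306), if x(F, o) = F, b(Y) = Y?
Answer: 99528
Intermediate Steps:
v = -6 (v = -1 - 5 = -6)
-319*(x(v, b(-2)) - 306) = -319*(-6 - 306) = -319*(-312) = 99528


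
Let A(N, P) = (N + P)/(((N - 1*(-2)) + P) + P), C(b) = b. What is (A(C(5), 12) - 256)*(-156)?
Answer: 1235364/31 ≈ 39850.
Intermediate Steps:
A(N, P) = (N + P)/(2 + N + 2*P) (A(N, P) = (N + P)/(((N + 2) + P) + P) = (N + P)/(((2 + N) + P) + P) = (N + P)/((2 + N + P) + P) = (N + P)/(2 + N + 2*P))
(A(C(5), 12) - 256)*(-156) = ((5 + 12)/(2 + 5 + 2*12) - 256)*(-156) = (17/(2 + 5 + 24) - 256)*(-156) = (17/31 - 256)*(-156) = -7919/31*(-156) = 1235364/31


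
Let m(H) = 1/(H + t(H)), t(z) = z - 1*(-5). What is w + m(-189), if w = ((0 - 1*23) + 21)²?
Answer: 1491/373 ≈ 3.9973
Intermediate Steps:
t(z) = 5 + z (t(z) = z + 5 = 5 + z)
m(H) = 1/(5 + 2*H) (m(H) = 1/(H + (5 + H)) = 1/(5 + 2*H))
w = 4 (w = ((0 - 23) + 21)² = (-23 + 21)² = (-2)² = 4)
w + m(-189) = 4 + 1/(5 + 2*(-189)) = 4 + 1/(5 - 378) = 4 + 1/(-373) = 4 - 1/373 = 1491/373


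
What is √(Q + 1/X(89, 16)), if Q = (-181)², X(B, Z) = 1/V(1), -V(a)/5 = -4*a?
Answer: 7*√669 ≈ 181.06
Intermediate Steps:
V(a) = 20*a (V(a) = -(-20)*a = 20*a)
X(B, Z) = 1/20 (X(B, Z) = 1/(20*1) = 1/20)
Q = 32761
√(Q + 1/X(89, 16)) = √(32761 + 1/(1/20)) = √(32761 + 20) = √32781 = 7*√669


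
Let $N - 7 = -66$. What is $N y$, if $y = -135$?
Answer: $7965$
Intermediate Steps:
$N = -59$ ($N = 7 - 66 = -59$)
$N y = \left(-59\right) \left(-135\right) = 7965$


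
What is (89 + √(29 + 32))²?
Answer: (89 + √61)² ≈ 9372.2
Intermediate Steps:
(89 + √(29 + 32))² = (89 + √61)²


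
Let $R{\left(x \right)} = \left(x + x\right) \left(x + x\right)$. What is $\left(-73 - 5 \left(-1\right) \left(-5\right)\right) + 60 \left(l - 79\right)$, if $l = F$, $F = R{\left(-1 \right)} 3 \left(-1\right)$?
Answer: $-5558$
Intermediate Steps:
$R{\left(x \right)} = 4 x^{2}$ ($R{\left(x \right)} = 2 x 2 x = 4 x^{2}$)
$F = -12$ ($F = 4 \left(-1\right)^{2} \cdot 3 \left(-1\right) = 4 \cdot 1 \cdot 3 \left(-1\right) = 4 \cdot 3 \left(-1\right) = 12 \left(-1\right) = -12$)
$l = -12$
$\left(-73 - 5 \left(-1\right) \left(-5\right)\right) + 60 \left(l - 79\right) = \left(-73 - 5 \left(-1\right) \left(-5\right)\right) + 60 \left(-12 - 79\right) = \left(-73 - \left(-5\right) \left(-5\right)\right) + 60 \left(-12 - 79\right) = \left(-73 - 25\right) + 60 \left(-91\right) = \left(-73 - 25\right) - 5460 = -98 - 5460 = -5558$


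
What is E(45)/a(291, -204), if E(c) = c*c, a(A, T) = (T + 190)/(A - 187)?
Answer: -105300/7 ≈ -15043.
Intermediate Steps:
a(A, T) = (190 + T)/(-187 + A)
E(c) = c²
E(45)/a(291, -204) = 45²/(((190 - 204)/(-187 + 291))) = 2025/((-14/104)) = 2025/(((1/104)*(-14))) = 2025/(-7/52) = 2025*(-52/7) = -105300/7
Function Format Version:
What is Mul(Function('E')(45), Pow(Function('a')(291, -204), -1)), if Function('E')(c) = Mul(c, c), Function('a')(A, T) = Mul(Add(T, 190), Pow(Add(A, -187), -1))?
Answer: Rational(-105300, 7) ≈ -15043.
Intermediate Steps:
Function('a')(A, T) = Mul(Pow(Add(-187, A), -1), Add(190, T)) (Function('a')(A, T) = Mul(Add(190, T), Pow(Add(-187, A), -1)) = Mul(Pow(Add(-187, A), -1), Add(190, T)))
Function('E')(c) = Pow(c, 2)
Mul(Function('E')(45), Pow(Function('a')(291, -204), -1)) = Mul(Pow(45, 2), Pow(Mul(Pow(Add(-187, 291), -1), Add(190, -204)), -1)) = Mul(2025, Pow(Mul(Pow(104, -1), -14), -1)) = Mul(2025, Pow(Mul(Rational(1, 104), -14), -1)) = Mul(2025, Pow(Rational(-7, 52), -1)) = Mul(2025, Rational(-52, 7)) = Rational(-105300, 7)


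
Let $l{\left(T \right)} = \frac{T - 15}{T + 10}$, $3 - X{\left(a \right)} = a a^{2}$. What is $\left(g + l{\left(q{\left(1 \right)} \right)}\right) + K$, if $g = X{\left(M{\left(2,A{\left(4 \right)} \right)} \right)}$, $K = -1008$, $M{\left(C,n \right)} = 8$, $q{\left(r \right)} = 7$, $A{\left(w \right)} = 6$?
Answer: $- \frac{25797}{17} \approx -1517.5$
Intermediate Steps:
$X{\left(a \right)} = 3 - a^{3}$ ($X{\left(a \right)} = 3 - a a^{2} = 3 - a^{3}$)
$l{\left(T \right)} = \frac{-15 + T}{10 + T}$
$g = -509$ ($g = 3 - 8^{3} = 3 - 512 = -509$)
$\left(g + l{\left(q{\left(1 \right)} \right)}\right) + K = \left(-509 + \frac{-15 + 7}{10 + 7}\right) - 1008 = \left(-509 + \frac{1}{17} \left(-8\right)\right) - 1008 = \left(-509 - \frac{8}{17}\right) - 1008 = - \frac{8661}{17} - 1008 = - \frac{25797}{17}$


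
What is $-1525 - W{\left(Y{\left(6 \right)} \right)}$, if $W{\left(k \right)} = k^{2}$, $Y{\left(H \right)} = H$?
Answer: $-1561$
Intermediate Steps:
$-1525 - W{\left(Y{\left(6 \right)} \right)} = -1525 - 6^{2} = -1525 - 36 = -1561$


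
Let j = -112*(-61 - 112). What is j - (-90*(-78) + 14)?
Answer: 12342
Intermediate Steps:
j = 19376 (j = -112*(-173) = 19376)
j - (-90*(-78) + 14) = 19376 - (-90*(-78) + 14) = 19376 - (7020 + 14) = 19376 - 1*7034 = 19376 - 7034 = 12342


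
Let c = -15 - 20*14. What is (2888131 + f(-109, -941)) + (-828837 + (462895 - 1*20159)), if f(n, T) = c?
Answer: 2501735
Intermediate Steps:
c = -295 (c = -15 - 280 = -295)
f(n, T) = -295
(2888131 + f(-109, -941)) + (-828837 + (462895 - 1*20159)) = (2888131 - 295) + (-828837 + (462895 - 1*20159)) = 2887836 + (-828837 + (462895 - 20159)) = 2887836 + (-828837 + 442736) = 2887836 - 386101 = 2501735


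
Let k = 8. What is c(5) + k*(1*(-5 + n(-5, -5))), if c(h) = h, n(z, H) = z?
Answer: -75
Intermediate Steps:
c(5) + k*(1*(-5 + n(-5, -5))) = 5 + 8*(1*(-5 - 5)) = 5 + 8*(1*(-10)) = 5 + 8*(-10) = 5 - 80 = -75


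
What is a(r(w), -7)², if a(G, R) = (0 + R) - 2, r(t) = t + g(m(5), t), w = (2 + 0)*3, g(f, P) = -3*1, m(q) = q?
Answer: 81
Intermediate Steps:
g(f, P) = -3
w = 6 (w = 2*3 = 6)
r(t) = -3 + t (r(t) = t - 3 = -3 + t)
a(G, R) = -2 + R (a(G, R) = R - 2 = -2 + R)
a(r(w), -7)² = (-2 - 7)² = (-9)² = 81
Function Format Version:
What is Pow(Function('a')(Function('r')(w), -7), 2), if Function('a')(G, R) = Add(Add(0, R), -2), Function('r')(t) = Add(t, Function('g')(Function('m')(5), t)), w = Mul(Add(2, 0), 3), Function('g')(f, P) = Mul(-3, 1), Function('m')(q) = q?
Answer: 81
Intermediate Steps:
Function('g')(f, P) = -3
w = 6 (w = Mul(2, 3) = 6)
Function('r')(t) = Add(-3, t) (Function('r')(t) = Add(t, -3) = Add(-3, t))
Function('a')(G, R) = Add(-2, R) (Function('a')(G, R) = Add(R, -2) = Add(-2, R))
Pow(Function('a')(Function('r')(w), -7), 2) = Pow(Add(-2, -7), 2) = Pow(-9, 2) = 81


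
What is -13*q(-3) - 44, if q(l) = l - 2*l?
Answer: -83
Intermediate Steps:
q(l) = -l
-13*q(-3) - 44 = -(-13)*(-3) - 44 = -13*3 - 44 = -39 - 44 = -83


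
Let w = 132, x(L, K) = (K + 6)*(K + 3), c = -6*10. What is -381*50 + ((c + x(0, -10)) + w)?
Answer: -18950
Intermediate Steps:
c = -60
x(L, K) = (3 + K)*(6 + K) (x(L, K) = (6 + K)*(3 + K) = (3 + K)*(6 + K))
-381*50 + ((c + x(0, -10)) + w) = -381*50 + ((-60 + (18 + (-10)**2 + 9*(-10))) + 132) = -19050 + ((-60 + (18 + 100 - 90)) + 132) = -19050 + ((-60 + 28) + 132) = -19050 + (-32 + 132) = -19050 + 100 = -18950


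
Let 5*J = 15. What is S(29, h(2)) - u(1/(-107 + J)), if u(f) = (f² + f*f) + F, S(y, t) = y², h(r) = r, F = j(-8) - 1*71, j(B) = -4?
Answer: 4953727/5408 ≈ 916.00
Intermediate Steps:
J = 3 (J = (⅕)*15 = 3)
F = -75 (F = -4 - 1*71 = -4 - 71 = -75)
u(f) = -75 + 2*f² (u(f) = (f² + f*f) - 75 = (f² + f²) - 75 = 2*f² - 75 = -75 + 2*f²)
S(29, h(2)) - u(1/(-107 + J)) = 29² - (-75 + 2*(1/(-107 + 3))²) = 841 - (-75 + 2*(1/(-104))²) = 841 - (-75 + 2*(-1/104)²) = 841 - (-75 + 2*(1/10816)) = 841 - (-75 + 1/5408) = 841 - 1*(-405599/5408) = 841 + 405599/5408 = 4953727/5408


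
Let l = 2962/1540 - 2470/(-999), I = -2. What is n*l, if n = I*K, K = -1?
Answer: 3381419/384615 ≈ 8.7917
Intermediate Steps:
l = 3381419/769230 (l = 2962*(1/1540) - 2470*(-1/999) = 1481/770 + 2470/999 = 3381419/769230 ≈ 4.3959)
n = 2 (n = -2*(-1) = 2)
n*l = 2*(3381419/769230) = 3381419/384615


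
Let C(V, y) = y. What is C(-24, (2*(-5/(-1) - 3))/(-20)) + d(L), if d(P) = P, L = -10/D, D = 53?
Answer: -103/265 ≈ -0.38868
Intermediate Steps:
L = -10/53 ≈ -0.18868
C(-24, (2*(-5/(-1) - 3))/(-20)) + d(L) = (2*(-5/(-1) - 3))/(-20) - 10/53 = (2*(-5*(-1) - 3))*(-1/20) - 10/53 = (2*(5 - 3))*(-1/20) - 10/53 = (2*2)*(-1/20) - 10/53 = 4*(-1/20) - 10/53 = -1/5 - 10/53 = -103/265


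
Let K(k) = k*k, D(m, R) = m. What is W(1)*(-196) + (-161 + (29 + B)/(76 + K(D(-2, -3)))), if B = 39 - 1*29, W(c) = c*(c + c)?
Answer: -44201/80 ≈ -552.51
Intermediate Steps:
K(k) = k²
W(c) = 2*c² (W(c) = c*(2*c) = 2*c²)
B = 10 (B = 39 - 29 = 10)
W(1)*(-196) + (-161 + (29 + B)/(76 + K(D(-2, -3)))) = (2*1²)*(-196) + (-161 + (29 + 10)/(76 + (-2)²)) = (2*1)*(-196) + (-161 + 39/(76 + 4)) = 2*(-196) + (-161 + 39/80) = -392 + (-161 + 39*(1/80)) = -392 + (-161 + 39/80) = -392 - 12841/80 = -44201/80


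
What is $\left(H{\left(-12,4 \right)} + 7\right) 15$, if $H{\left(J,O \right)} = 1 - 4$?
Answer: $60$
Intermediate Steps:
$H{\left(J,O \right)} = -3$ ($H{\left(J,O \right)} = 1 - 4 = -3$)
$\left(H{\left(-12,4 \right)} + 7\right) 15 = \left(-3 + 7\right) 15 = 4 \cdot 15 = 60$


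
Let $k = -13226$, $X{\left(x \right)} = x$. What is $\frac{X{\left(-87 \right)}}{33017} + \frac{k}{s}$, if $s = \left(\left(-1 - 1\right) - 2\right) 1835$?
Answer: $\frac{218022131}{121172390} \approx 1.7993$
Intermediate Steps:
$s = -7340$ ($s = \left(-2 - 2\right) 1835 = \left(-4\right) 1835 = -7340$)
$\frac{X{\left(-87 \right)}}{33017} + \frac{k}{s} = - \frac{87}{33017} - \frac{13226}{-7340} = \left(-87\right) \frac{1}{33017} - - \frac{6613}{3670} = - \frac{87}{33017} + \frac{6613}{3670} = \frac{218022131}{121172390}$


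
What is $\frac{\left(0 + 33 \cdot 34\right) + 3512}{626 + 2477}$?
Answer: $\frac{4634}{3103} \approx 1.4934$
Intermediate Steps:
$\frac{\left(0 + 33 \cdot 34\right) + 3512}{626 + 2477} = \frac{\left(0 + 1122\right) + 3512}{3103} = \left(1122 + 3512\right) \frac{1}{3103} = 4634 \cdot \frac{1}{3103} = \frac{4634}{3103}$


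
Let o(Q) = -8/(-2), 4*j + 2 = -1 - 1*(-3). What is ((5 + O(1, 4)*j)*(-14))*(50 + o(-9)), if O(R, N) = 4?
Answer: -3780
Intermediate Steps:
j = 0 (j = -1/2 + (-1 - 1*(-3))/4 = -1/2 + (-1 + 3)/4 = -1/2 + (1/4)*2 = -1/2 + 1/2 = 0)
o(Q) = 4 (o(Q) = -8*(-1/2) = 4)
((5 + O(1, 4)*j)*(-14))*(50 + o(-9)) = ((5 + 4*0)*(-14))*(50 + 4) = ((5 + 0)*(-14))*54 = (5*(-14))*54 = -70*54 = -3780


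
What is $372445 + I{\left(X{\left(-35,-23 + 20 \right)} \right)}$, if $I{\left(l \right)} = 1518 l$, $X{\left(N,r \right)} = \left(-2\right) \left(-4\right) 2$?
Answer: $396733$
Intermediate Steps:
$X{\left(N,r \right)} = 16$ ($X{\left(N,r \right)} = 8 \cdot 2 = 16$)
$372445 + I{\left(X{\left(-35,-23 + 20 \right)} \right)} = 372445 + 1518 \cdot 16 = 372445 + 24288 = 396733$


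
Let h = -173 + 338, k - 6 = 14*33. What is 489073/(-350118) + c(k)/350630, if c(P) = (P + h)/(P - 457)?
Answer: -471524675299/337595154435 ≈ -1.3967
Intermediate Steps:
k = 468 (k = 6 + 14*33 = 6 + 462 = 468)
h = 165
c(P) = (165 + P)/(-457 + P) (c(P) = (P + 165)/(P - 457) = (165 + P)/(-457 + P))
489073/(-350118) + c(k)/350630 = 489073/(-350118) + ((165 + 468)/(-457 + 468))/350630 = 489073*(-1/350118) + (633/11)*(1/350630) = -489073/350118 + ((1/11)*633)*(1/350630) = -489073/350118 + (633/11)*(1/350630) = -489073/350118 + 633/3856930 = -471524675299/337595154435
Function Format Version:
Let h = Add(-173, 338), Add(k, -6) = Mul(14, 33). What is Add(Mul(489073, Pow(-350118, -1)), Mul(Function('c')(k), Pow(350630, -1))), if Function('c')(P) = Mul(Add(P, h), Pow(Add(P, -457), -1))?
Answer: Rational(-471524675299, 337595154435) ≈ -1.3967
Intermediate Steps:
k = 468 (k = Add(6, Mul(14, 33)) = Add(6, 462) = 468)
h = 165
Function('c')(P) = Mul(Pow(Add(-457, P), -1), Add(165, P)) (Function('c')(P) = Mul(Add(P, 165), Pow(Add(P, -457), -1)) = Mul(Add(165, P), Pow(Add(-457, P), -1)) = Mul(Pow(Add(-457, P), -1), Add(165, P)))
Add(Mul(489073, Pow(-350118, -1)), Mul(Function('c')(k), Pow(350630, -1))) = Add(Mul(489073, Pow(-350118, -1)), Mul(Mul(Pow(Add(-457, 468), -1), Add(165, 468)), Pow(350630, -1))) = Add(Mul(489073, Rational(-1, 350118)), Mul(Mul(Pow(11, -1), 633), Rational(1, 350630))) = Add(Rational(-489073, 350118), Mul(Mul(Rational(1, 11), 633), Rational(1, 350630))) = Add(Rational(-489073, 350118), Mul(Rational(633, 11), Rational(1, 350630))) = Add(Rational(-489073, 350118), Rational(633, 3856930)) = Rational(-471524675299, 337595154435)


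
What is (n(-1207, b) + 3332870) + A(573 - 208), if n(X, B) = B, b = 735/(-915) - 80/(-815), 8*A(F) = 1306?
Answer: 132561370375/39772 ≈ 3.3330e+6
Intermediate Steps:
A(F) = 653/4 (A(F) = (1/8)*1306 = 653/4)
b = -7011/9943 (b = 735*(-1/915) - 80*(-1/815) = -49/61 + 16/163 = -7011/9943 ≈ -0.70512)
(n(-1207, b) + 3332870) + A(573 - 208) = (-7011/9943 + 3332870) + 653/4 = 33138719399/9943 + 653/4 = 132561370375/39772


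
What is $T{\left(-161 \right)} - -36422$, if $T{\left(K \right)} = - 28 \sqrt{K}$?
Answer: $36422 - 28 i \sqrt{161} \approx 36422.0 - 355.28 i$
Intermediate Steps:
$T{\left(-161 \right)} - -36422 = - 28 \sqrt{-161} - -36422 = - 28 i \sqrt{161} + 36422 = 36422 - 28 i \sqrt{161}$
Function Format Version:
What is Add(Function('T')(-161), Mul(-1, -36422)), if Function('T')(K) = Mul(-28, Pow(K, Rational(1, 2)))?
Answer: Add(36422, Mul(-28, I, Pow(161, Rational(1, 2)))) ≈ Add(36422., Mul(-355.28, I))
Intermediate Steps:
Add(Function('T')(-161), Mul(-1, -36422)) = Add(Mul(-28, Pow(-161, Rational(1, 2))), Mul(-1, -36422)) = Add(Mul(-28, Mul(I, Pow(161, Rational(1, 2)))), 36422) = Add(Mul(-28, I, Pow(161, Rational(1, 2))), 36422) = Add(36422, Mul(-28, I, Pow(161, Rational(1, 2))))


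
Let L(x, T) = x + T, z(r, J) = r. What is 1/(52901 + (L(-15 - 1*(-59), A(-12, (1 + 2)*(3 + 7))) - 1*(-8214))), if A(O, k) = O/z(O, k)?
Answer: 1/61160 ≈ 1.6351e-5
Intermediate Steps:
A(O, k) = 1 (A(O, k) = O/O = 1)
L(x, T) = T + x
1/(52901 + (L(-15 - 1*(-59), A(-12, (1 + 2)*(3 + 7))) - 1*(-8214))) = 1/(52901 + ((1 + (-15 - 1*(-59))) - 1*(-8214))) = 1/(52901 + ((1 + (-15 + 59)) + 8214)) = 1/(52901 + ((1 + 44) + 8214)) = 1/(52901 + (45 + 8214)) = 1/(52901 + 8259) = 1/61160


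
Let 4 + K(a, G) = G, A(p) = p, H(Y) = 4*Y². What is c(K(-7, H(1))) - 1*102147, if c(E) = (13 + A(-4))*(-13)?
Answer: -102264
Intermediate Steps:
K(a, G) = -4 + G
c(E) = -117 (c(E) = (13 - 4)*(-13) = 9*(-13) = -117)
c(K(-7, H(1))) - 1*102147 = -117 - 1*102147 = -117 - 102147 = -102264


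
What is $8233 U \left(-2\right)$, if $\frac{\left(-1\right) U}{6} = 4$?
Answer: $395184$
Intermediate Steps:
$U = -24$ ($U = \left(-6\right) 4 = -24$)
$8233 U \left(-2\right) = 8233 \left(\left(-24\right) \left(-2\right)\right) = 8233 \cdot 48 = 395184$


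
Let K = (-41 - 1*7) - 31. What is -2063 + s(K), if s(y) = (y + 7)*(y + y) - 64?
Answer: 9249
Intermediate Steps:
K = -79 (K = (-41 - 7) - 31 = -48 - 31 = -79)
s(y) = -64 + 2*y*(7 + y) (s(y) = (7 + y)*(2*y) - 64 = 2*y*(7 + y) - 64 = -64 + 2*y*(7 + y))
-2063 + s(K) = -2063 + (-64 + 2*(-79)² + 14*(-79)) = -2063 + (-64 + 2*6241 - 1106) = -2063 + (-64 + 12482 - 1106) = -2063 + 11312 = 9249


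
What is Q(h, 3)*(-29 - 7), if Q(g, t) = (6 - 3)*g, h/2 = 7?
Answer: -1512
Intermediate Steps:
h = 14 (h = 2*7 = 14)
Q(g, t) = 3*g
Q(h, 3)*(-29 - 7) = (3*14)*(-29 - 7) = 42*(-36) = -1512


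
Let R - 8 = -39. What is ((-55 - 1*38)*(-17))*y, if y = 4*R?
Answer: -196044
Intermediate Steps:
R = -31 (R = 8 - 39 = -31)
y = -124 (y = 4*(-31) = -124)
((-55 - 1*38)*(-17))*y = ((-55 - 1*38)*(-17))*(-124) = ((-55 - 38)*(-17))*(-124) = -93*(-17)*(-124) = 1581*(-124) = -196044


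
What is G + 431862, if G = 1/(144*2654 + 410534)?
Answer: 342341326021/792710 ≈ 4.3186e+5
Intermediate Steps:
G = 1/792710 (G = 1/(382176 + 410534) = 1/792710 ≈ 1.2615e-6)
G + 431862 = 1/792710 + 431862 = 342341326021/792710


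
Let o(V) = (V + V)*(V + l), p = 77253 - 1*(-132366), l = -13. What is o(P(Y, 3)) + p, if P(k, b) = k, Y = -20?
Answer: 210939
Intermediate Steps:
p = 209619 (p = 77253 + 132366 = 209619)
o(V) = 2*V*(-13 + V) (o(V) = (V + V)*(V - 13) = (2*V)*(-13 + V) = 2*V*(-13 + V))
o(P(Y, 3)) + p = 2*(-20)*(-13 - 20) + 209619 = 2*(-20)*(-33) + 209619 = 1320 + 209619 = 210939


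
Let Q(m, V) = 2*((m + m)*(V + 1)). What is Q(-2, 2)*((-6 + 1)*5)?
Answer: 600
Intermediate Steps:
Q(m, V) = 4*m*(1 + V) (Q(m, V) = 2*((2*m)*(1 + V)) = 2*(2*m*(1 + V)) = 4*m*(1 + V))
Q(-2, 2)*((-6 + 1)*5) = (4*(-2)*(1 + 2))*((-6 + 1)*5) = (4*(-2)*3)*(-5*5) = -24*(-25) = 600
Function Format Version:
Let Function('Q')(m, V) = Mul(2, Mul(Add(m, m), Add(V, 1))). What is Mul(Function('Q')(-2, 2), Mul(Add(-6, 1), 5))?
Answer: 600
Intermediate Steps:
Function('Q')(m, V) = Mul(4, m, Add(1, V)) (Function('Q')(m, V) = Mul(2, Mul(Mul(2, m), Add(1, V))) = Mul(2, Mul(2, m, Add(1, V))) = Mul(4, m, Add(1, V)))
Mul(Function('Q')(-2, 2), Mul(Add(-6, 1), 5)) = Mul(Mul(4, -2, Add(1, 2)), Mul(Add(-6, 1), 5)) = Mul(Mul(4, -2, 3), Mul(-5, 5)) = Mul(-24, -25) = 600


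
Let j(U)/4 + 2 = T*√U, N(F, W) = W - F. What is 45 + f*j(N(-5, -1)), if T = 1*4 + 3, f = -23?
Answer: -1059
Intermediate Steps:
T = 7 (T = 4 + 3 = 7)
j(U) = -8 + 28*√U (j(U) = -8 + 4*(7*√U) = -8 + 28*√U)
45 + f*j(N(-5, -1)) = 45 - 23*(-8 + 28*√(-1 - 1*(-5))) = 45 - 23*(-8 + 28*√(-1 + 5)) = 45 - 23*(-8 + 28*√4) = 45 - 23*(-8 + 28*2) = 45 - 23*(-8 + 56) = 45 - 23*48 = 45 - 1104 = -1059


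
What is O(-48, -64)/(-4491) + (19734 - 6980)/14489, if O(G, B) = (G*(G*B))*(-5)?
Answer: -1180574634/7230011 ≈ -163.29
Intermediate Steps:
O(G, B) = -5*B*G**2 (O(G, B) = (G*(B*G))*(-5) = (B*G**2)*(-5) = -5*B*G**2)
O(-48, -64)/(-4491) + (19734 - 6980)/14489 = -5*(-64)*(-48)**2/(-4491) + (19734 - 6980)/14489 = -5*(-64)*2304*(-1/4491) + 12754*(1/14489) = 737280*(-1/4491) + 12754/14489 = -81920/499 + 12754/14489 = -1180574634/7230011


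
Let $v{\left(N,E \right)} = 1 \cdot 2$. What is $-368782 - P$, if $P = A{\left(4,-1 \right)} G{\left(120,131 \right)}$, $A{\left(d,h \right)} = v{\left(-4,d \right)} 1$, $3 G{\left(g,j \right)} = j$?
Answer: $- \frac{1106608}{3} \approx -3.6887 \cdot 10^{5}$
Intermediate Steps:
$v{\left(N,E \right)} = 2$
$G{\left(g,j \right)} = \frac{j}{3}$
$A{\left(d,h \right)} = 2$ ($A{\left(d,h \right)} = 2 \cdot 1 = 2$)
$P = \frac{262}{3}$ ($P = 2 \cdot \frac{1}{3} \cdot 131 = 2 \cdot \frac{131}{3} = \frac{262}{3} \approx 87.333$)
$-368782 - P = -368782 - \frac{262}{3} = - \frac{1106608}{3}$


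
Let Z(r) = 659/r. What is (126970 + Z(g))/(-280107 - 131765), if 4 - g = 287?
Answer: -35931851/116559776 ≈ -0.30827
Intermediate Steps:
g = -283 (g = 4 - 1*287 = 4 - 287 = -283)
(126970 + Z(g))/(-280107 - 131765) = (126970 + 659/(-283))/(-280107 - 131765) = (126970 + 659*(-1/283))/(-411872) = (126970 - 659/283)*(-1/411872) = (35931851/283)*(-1/411872) = -35931851/116559776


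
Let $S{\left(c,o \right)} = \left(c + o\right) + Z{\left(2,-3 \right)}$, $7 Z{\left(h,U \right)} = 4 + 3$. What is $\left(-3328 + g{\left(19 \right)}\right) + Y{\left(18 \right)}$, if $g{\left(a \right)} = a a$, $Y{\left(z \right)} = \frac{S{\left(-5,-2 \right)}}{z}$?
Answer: $- \frac{8902}{3} \approx -2967.3$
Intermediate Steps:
$Z{\left(h,U \right)} = 1$ ($Z{\left(h,U \right)} = \frac{4 + 3}{7} = \frac{1}{7} \cdot 7 = 1$)
$S{\left(c,o \right)} = 1 + c + o$ ($S{\left(c,o \right)} = \left(c + o\right) + 1 = 1 + c + o$)
$Y{\left(z \right)} = - \frac{6}{z}$ ($Y{\left(z \right)} = \frac{1 - 5 - 2}{z} = - \frac{6}{z}$)
$g{\left(a \right)} = a^{2}$
$\left(-3328 + g{\left(19 \right)}\right) + Y{\left(18 \right)} = \left(-3328 + 19^{2}\right) - \frac{6}{18} = \left(-3328 + 361\right) - \frac{1}{3} = -2967 - \frac{1}{3} = - \frac{8902}{3}$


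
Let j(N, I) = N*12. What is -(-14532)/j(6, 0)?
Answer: 1211/6 ≈ 201.83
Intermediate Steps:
j(N, I) = 12*N
-(-14532)/j(6, 0) = -(-14532)/(12*6) = -(-14532)/72 = -84*(-173/72) = 1211/6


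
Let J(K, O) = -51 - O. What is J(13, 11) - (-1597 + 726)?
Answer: 809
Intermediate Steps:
J(13, 11) - (-1597 + 726) = (-51 - 1*11) - (-1597 + 726) = (-51 - 11) - 1*(-871) = -62 + 871 = 809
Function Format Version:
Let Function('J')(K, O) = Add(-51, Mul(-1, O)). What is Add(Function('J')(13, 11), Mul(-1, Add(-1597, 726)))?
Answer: 809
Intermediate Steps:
Add(Function('J')(13, 11), Mul(-1, Add(-1597, 726))) = Add(Add(-51, Mul(-1, 11)), Mul(-1, Add(-1597, 726))) = Add(Add(-51, -11), Mul(-1, -871)) = Add(-62, 871) = 809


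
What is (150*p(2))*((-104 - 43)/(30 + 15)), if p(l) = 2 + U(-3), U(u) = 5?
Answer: -3430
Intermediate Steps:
p(l) = 7 (p(l) = 2 + 5 = 7)
(150*p(2))*((-104 - 43)/(30 + 15)) = (150*7)*((-104 - 43)/(30 + 15)) = 1050*(-147/45) = 1050*(-147*1/45) = 1050*(-49/15) = -3430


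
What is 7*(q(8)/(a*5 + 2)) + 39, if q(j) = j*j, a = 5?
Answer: 1501/27 ≈ 55.593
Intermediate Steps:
q(j) = j**2
7*(q(8)/(a*5 + 2)) + 39 = 7*(8**2/(5*5 + 2)) + 39 = 7*(64/(25 + 2)) + 39 = 7*(64/27) + 39 = 448/27 + 39 = 1501/27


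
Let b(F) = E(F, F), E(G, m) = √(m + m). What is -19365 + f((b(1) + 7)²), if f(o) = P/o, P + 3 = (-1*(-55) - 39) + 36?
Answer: -42774786/2209 - 686*√2/2209 ≈ -19364.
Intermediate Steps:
P = 49 (P = -3 + ((-1*(-55) - 39) + 36) = -3 + ((55 - 39) + 36) = -3 + (16 + 36) = -3 + 52 = 49)
E(G, m) = √2*√m (E(G, m) = √(2*m) = √2*√m)
b(F) = √2*√F
f(o) = 49/o
-19365 + f((b(1) + 7)²) = -19365 + 49/((√2*√1 + 7)²) = -19365 + 49/((√2*1 + 7)²) = -19365 + 49/((√2 + 7)²) = -19365 + 49/((7 + √2)²) = -19365 + 49/(7 + √2)²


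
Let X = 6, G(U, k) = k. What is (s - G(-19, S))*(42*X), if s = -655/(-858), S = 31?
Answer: -1089606/143 ≈ -7619.6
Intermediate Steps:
s = 655/858 (s = -655*(-1/858) = 655/858 ≈ 0.76340)
(s - G(-19, S))*(42*X) = (655/858 - 1*31)*(42*6) = (655/858 - 31)*252 = -25943/858*252 = -1089606/143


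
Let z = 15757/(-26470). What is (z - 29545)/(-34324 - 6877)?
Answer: 782071907/1090590470 ≈ 0.71711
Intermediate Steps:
z = -15757/26470 (z = 15757*(-1/26470) = -15757/26470 ≈ -0.59528)
(z - 29545)/(-34324 - 6877) = (-15757/26470 - 29545)/(-34324 - 6877) = -782071907/26470/(-41201) = -782071907/26470*(-1/41201) = 782071907/1090590470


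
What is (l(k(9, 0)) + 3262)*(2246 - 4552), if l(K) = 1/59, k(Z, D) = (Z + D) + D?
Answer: -443810454/59 ≈ -7.5222e+6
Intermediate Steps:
k(Z, D) = Z + 2*D (k(Z, D) = (D + Z) + D = Z + 2*D)
l(K) = 1/59
(l(k(9, 0)) + 3262)*(2246 - 4552) = (1/59 + 3262)*(2246 - 4552) = (192459/59)*(-2306) = -443810454/59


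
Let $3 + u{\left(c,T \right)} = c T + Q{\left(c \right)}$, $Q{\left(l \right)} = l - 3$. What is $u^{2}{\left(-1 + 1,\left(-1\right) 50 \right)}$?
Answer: $36$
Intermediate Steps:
$Q{\left(l \right)} = -3 + l$
$u{\left(c,T \right)} = -6 + c + T c$ ($u{\left(c,T \right)} = -3 + \left(c T + \left(-3 + c\right)\right) = -3 + \left(T c + \left(-3 + c\right)\right) = -3 + \left(-3 + c + T c\right) = -6 + c + T c$)
$u^{2}{\left(-1 + 1,\left(-1\right) 50 \right)} = \left(-6 + \left(-1 + 1\right) + \left(-1\right) 50 \left(-1 + 1\right)\right)^{2} = \left(-6 + 0 - 0\right)^{2} = \left(-6 + 0 + 0\right)^{2} = \left(-6\right)^{2} = 36$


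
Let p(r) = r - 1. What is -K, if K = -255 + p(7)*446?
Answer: -2421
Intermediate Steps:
p(r) = -1 + r
K = 2421 (K = -255 + (-1 + 7)*446 = -255 + 6*446 = -255 + 2676 = 2421)
-K = -1*2421 = -2421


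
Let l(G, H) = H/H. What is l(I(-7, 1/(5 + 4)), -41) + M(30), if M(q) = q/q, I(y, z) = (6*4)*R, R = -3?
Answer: 2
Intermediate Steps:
I(y, z) = -72 (I(y, z) = (6*4)*(-3) = 24*(-3) = -72)
M(q) = 1
l(G, H) = 1
l(I(-7, 1/(5 + 4)), -41) + M(30) = 1 + 1 = 2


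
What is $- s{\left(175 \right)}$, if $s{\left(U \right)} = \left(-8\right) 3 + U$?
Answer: $-151$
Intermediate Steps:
$s{\left(U \right)} = -24 + U$
$- s{\left(175 \right)} = - (-24 + 175) = \left(-1\right) 151 = -151$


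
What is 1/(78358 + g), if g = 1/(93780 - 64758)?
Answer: 29022/2274105877 ≈ 1.2762e-5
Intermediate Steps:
g = 1/29022 ≈ 3.4457e-5
1/(78358 + g) = 1/(78358 + 1/29022) = 1/(2274105877/29022) = 29022/2274105877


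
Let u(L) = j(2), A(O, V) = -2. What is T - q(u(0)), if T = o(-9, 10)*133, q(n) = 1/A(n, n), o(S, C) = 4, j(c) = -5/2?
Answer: 1065/2 ≈ 532.50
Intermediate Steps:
j(c) = -5/2 (j(c) = -5*½ = -5/2)
u(L) = -5/2
q(n) = -½ (q(n) = 1/(-2) = -½)
T = 532 (T = 4*133 = 532)
T - q(u(0)) = 532 - 1*(-½) = 532 + ½ = 1065/2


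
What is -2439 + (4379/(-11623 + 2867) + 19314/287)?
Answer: -5961282097/2512972 ≈ -2372.2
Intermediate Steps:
-2439 + (4379/(-11623 + 2867) + 19314/287) = -2439 + (4379/(-8756) + 19314*(1/287)) = -2439 + (4379*(-1/8756) + 19314/287) = -2439 + (-4379/8756 + 19314/287) = -2439 + 167856611/2512972 = -5961282097/2512972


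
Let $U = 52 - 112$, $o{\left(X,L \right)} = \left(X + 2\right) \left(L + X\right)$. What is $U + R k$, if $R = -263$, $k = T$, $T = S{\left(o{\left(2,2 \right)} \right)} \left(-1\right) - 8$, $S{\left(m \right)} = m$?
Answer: $6252$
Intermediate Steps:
$o{\left(X,L \right)} = \left(2 + X\right) \left(L + X\right)$
$T = -24$ ($T = \left(2^{2} + 2 \cdot 2 + 2 \cdot 2 + 2 \cdot 2\right) \left(-1\right) - 8 = \left(4 + 4 + 4 + 4\right) \left(-1\right) - 8 = 16 \left(-1\right) - 8 = -16 - 8 = -24$)
$k = -24$
$U = -60$ ($U = 52 - 112 = -60$)
$U + R k = -60 - -6312 = -60 + 6312 = 6252$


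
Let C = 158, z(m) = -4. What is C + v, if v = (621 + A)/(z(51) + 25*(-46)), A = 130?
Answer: 181581/1154 ≈ 157.35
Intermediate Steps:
v = -751/1154 (v = (621 + 130)/(-4 + 25*(-46)) = 751/(-4 - 1150) = 751/(-1154) = 751*(-1/1154) = -751/1154 ≈ -0.65078)
C + v = 158 - 751/1154 = 181581/1154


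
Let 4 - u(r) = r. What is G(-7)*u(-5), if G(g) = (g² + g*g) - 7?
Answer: 819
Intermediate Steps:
u(r) = 4 - r
G(g) = -7 + 2*g² (G(g) = (g² + g²) - 7 = 2*g² - 7 = -7 + 2*g²)
G(-7)*u(-5) = (-7 + 2*(-7)²)*(4 - 1*(-5)) = (-7 + 2*49)*(4 + 5) = (-7 + 98)*9 = 91*9 = 819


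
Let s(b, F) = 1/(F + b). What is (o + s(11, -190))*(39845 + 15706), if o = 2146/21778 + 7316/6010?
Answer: 426318432799488/5857138655 ≈ 72786.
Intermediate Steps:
o = 43056327/32721445 (o = 2146*(1/21778) + 7316*(1/6010) = 1073/10889 + 3658/3005 = 43056327/32721445 ≈ 1.3158)
(o + s(11, -190))*(39845 + 15706) = (43056327/32721445 + 1/(-190 + 11))*(39845 + 15706) = (43056327/32721445 + 1/(-179))*55551 = (43056327/32721445 - 1/179)*55551 = (7674361088/5857138655)*55551 = 426318432799488/5857138655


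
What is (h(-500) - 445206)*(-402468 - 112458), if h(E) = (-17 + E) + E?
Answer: 229771824498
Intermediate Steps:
h(E) = -17 + 2*E
(h(-500) - 445206)*(-402468 - 112458) = ((-17 + 2*(-500)) - 445206)*(-402468 - 112458) = ((-17 - 1000) - 445206)*(-514926) = (-1017 - 445206)*(-514926) = -446223*(-514926) = 229771824498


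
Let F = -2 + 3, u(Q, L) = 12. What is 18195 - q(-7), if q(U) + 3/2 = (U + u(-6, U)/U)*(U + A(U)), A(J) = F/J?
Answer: 1777157/98 ≈ 18134.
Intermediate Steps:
F = 1
A(J) = 1/J
q(U) = -3/2 + (U + 1/U)*(U + 12/U) (q(U) = -3/2 + (U + 12/U)*(U + 1/U) = -3/2 + (U + 1/U)*(U + 12/U))
18195 - q(-7) = 18195 - (23/2 + (-7)² + 12/(-7)²) = 18195 - (23/2 + 49 + 12*(1/49)) = 18195 - (23/2 + 49 + 12/49) = 18195 - 1*5953/98 = 18195 - 5953/98 = 1777157/98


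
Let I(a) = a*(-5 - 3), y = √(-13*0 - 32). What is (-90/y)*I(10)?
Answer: -900*I*√2 ≈ -1272.8*I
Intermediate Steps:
y = 4*I*√2 (y = √(0 - 32) = √(-32) = 4*I*√2 ≈ 5.6569*I)
I(a) = -8*a (I(a) = a*(-8) = -8*a)
(-90/y)*I(10) = (-90*(-I*√2/8))*(-8*10) = -(-45)*I*√2/4*(-80) = (45*I*√2/4)*(-80) = -900*I*√2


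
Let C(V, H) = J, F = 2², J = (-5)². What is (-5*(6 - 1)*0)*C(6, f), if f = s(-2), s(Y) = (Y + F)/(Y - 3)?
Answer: 0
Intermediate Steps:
J = 25
F = 4
s(Y) = (4 + Y)/(-3 + Y) (s(Y) = (Y + 4)/(Y - 3) = (4 + Y)/(-3 + Y))
f = -⅖ (f = (4 - 2)/(-3 - 2) = 2/(-5) = -⅕*2 = -⅖ ≈ -0.40000)
C(V, H) = 25
(-5*(6 - 1)*0)*C(6, f) = (-5*(6 - 1)*0)*25 = (-5*5*0)*25 = -25*0*25 = 0*25 = 0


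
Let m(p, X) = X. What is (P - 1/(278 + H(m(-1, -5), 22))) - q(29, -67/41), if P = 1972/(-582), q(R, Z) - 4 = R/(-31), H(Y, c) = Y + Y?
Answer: -15609569/2417628 ≈ -6.4566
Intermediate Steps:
H(Y, c) = 2*Y
q(R, Z) = 4 - R/31 (q(R, Z) = 4 + R/(-31) = 4 + R*(-1/31) = 4 - R/31)
P = -986/291 (P = 1972*(-1/582) = -986/291 ≈ -3.3883)
(P - 1/(278 + H(m(-1, -5), 22))) - q(29, -67/41) = (-986/291 - 1/(278 + 2*(-5))) - (4 - 1/31*29) = (-986/291 - 1/(278 - 10)) - (4 - 29/31) = (-986/291 - 1/268) - 1*95/31 = (-986/291 - 1*1/268) - 95/31 = (-986/291 - 1/268) - 95/31 = -264539/77988 - 95/31 = -15609569/2417628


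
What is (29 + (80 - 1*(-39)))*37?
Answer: 5476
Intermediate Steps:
(29 + (80 - 1*(-39)))*37 = (29 + (80 + 39))*37 = (29 + 119)*37 = 148*37 = 5476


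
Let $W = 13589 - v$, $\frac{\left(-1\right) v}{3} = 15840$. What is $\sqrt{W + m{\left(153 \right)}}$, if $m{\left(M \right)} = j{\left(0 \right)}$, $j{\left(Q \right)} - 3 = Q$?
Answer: $2 \sqrt{15278} \approx 247.21$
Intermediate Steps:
$j{\left(Q \right)} = 3 + Q$
$v = -47520$ ($v = \left(-3\right) 15840 = -47520$)
$m{\left(M \right)} = 3$ ($m{\left(M \right)} = 3 + 0 = 3$)
$W = 61109$ ($W = 13589 - -47520 = 13589 + 47520 = 61109$)
$\sqrt{W + m{\left(153 \right)}} = \sqrt{61109 + 3} = \sqrt{61112} = 2 \sqrt{15278}$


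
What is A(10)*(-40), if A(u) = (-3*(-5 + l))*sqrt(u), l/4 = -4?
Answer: -2520*sqrt(10) ≈ -7968.9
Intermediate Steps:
l = -16 (l = 4*(-4) = -16)
A(u) = 63*sqrt(u) (A(u) = (-3*(-5 - 16))*sqrt(u) = (-3*(-21))*sqrt(u) = 63*sqrt(u))
A(10)*(-40) = (63*sqrt(10))*(-40) = -2520*sqrt(10)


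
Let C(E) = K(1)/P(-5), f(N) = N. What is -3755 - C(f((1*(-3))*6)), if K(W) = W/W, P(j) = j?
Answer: -18774/5 ≈ -3754.8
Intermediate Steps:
K(W) = 1
C(E) = -⅕ (C(E) = 1/(-5) = 1*(-⅕) = -⅕)
-3755 - C(f((1*(-3))*6)) = -3755 - 1*(-⅕) = -3755 + ⅕ = -18774/5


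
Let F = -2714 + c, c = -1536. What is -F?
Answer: 4250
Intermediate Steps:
F = -4250 (F = -2714 - 1536 = -4250)
-F = -1*(-4250) = 4250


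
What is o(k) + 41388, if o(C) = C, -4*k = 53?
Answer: 165499/4 ≈ 41375.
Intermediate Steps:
k = -53/4 (k = -¼*53 = -53/4 ≈ -13.250)
o(k) + 41388 = -53/4 + 41388 = 165499/4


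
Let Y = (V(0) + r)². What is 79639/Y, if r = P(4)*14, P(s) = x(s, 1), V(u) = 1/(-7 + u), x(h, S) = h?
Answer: 3902311/152881 ≈ 25.525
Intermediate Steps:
P(s) = s
r = 56 (r = 4*14 = 56)
Y = 152881/49 (Y = (1/(-7 + 0) + 56)² = (1/(-7) + 56)² = (-⅐ + 56)² = (391/7)² = 152881/49 ≈ 3120.0)
79639/Y = 79639/(152881/49) = 79639*(49/152881) = 3902311/152881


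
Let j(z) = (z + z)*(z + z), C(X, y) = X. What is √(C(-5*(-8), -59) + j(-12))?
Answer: 2*√154 ≈ 24.819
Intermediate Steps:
j(z) = 4*z² (j(z) = (2*z)*(2*z) = 4*z²)
√(C(-5*(-8), -59) + j(-12)) = √(-5*(-8) + 4*(-12)²) = √(40 + 4*144) = √(40 + 576) = √616 = 2*√154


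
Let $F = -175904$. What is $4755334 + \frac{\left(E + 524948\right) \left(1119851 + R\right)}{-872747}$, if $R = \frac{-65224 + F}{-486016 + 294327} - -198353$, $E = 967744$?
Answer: $\frac{418366809082233794}{167295999683} \approx 2.5008 \cdot 10^{6}$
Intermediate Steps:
$R = \frac{38022329345}{191689}$ ($R = \frac{-65224 - 175904}{-486016 + 294327} - -198353 = - \frac{241128}{-191689} + 198353 = \left(-241128\right) \left(- \frac{1}{191689}\right) + 198353 = \frac{241128}{191689} + 198353 = \frac{38022329345}{191689} \approx 1.9835 \cdot 10^{5}$)
$4755334 + \frac{\left(E + 524948\right) \left(1119851 + R\right)}{-872747} = 4755334 + \frac{\left(967744 + 524948\right) \left(1119851 + \frac{38022329345}{191689}\right)}{-872747} = 4755334 + 1492692 \cdot \frac{252685447684}{191689} \left(- \frac{1}{872747}\right) = 4755334 + \frac{377181546274325328}{191689} \left(- \frac{1}{872747}\right) = 4755334 - \frac{377181546274325328}{167295999683} = \frac{418366809082233794}{167295999683}$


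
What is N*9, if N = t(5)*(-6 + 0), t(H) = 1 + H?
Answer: -324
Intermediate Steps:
N = -36 (N = (1 + 5)*(-6 + 0) = 6*(-6) = -36)
N*9 = -36*9 = -324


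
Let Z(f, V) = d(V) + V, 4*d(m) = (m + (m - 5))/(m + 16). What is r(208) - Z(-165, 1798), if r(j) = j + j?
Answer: -10031383/7256 ≈ -1382.5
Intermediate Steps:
d(m) = (-5 + 2*m)/(4*(16 + m)) (d(m) = ((m + (m - 5))/(m + 16))/4 = ((m + (-5 + m))/(16 + m))/4 = ((-5 + 2*m)/(16 + m))/4 = (-5 + 2*m)/(4*(16 + m)))
r(j) = 2*j
Z(f, V) = V + (-5 + 2*V)/(4*(16 + V)) (Z(f, V) = (-5 + 2*V)/(4*(16 + V)) + V = V + (-5 + 2*V)/(4*(16 + V)))
r(208) - Z(-165, 1798) = 2*208 - (-5 + 4*1798**2 + 66*1798)/(4*(16 + 1798)) = 416 - (-5 + 4*3232804 + 118668)/(4*1814) = 416 - (-5 + 12931216 + 118668)/(4*1814) = 416 - 13049879/(4*1814) = 416 - 1*13049879/7256 = 416 - 13049879/7256 = -10031383/7256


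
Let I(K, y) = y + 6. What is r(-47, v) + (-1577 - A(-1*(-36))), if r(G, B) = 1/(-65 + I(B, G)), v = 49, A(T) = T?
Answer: -170979/106 ≈ -1613.0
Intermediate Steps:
I(K, y) = 6 + y
r(G, B) = 1/(-59 + G) (r(G, B) = 1/(-65 + (6 + G)) = 1/(-59 + G))
r(-47, v) + (-1577 - A(-1*(-36))) = 1/(-59 - 47) + (-1577 - (-1)*(-36)) = 1/(-106) + (-1577 - 1*36) = -1/106 + (-1577 - 36) = -1/106 - 1613 = -170979/106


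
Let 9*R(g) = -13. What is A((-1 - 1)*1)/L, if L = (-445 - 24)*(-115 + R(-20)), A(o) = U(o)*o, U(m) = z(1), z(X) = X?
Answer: -9/245756 ≈ -3.6622e-5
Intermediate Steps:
U(m) = 1
R(g) = -13/9 (R(g) = (⅑)*(-13) = -13/9)
A(o) = o (A(o) = 1*o = o)
L = 491512/9 (L = (-445 - 24)*(-115 - 13/9) = -469*(-1048/9) = 491512/9 ≈ 54612.)
A((-1 - 1)*1)/L = ((-1 - 1)*1)/(491512/9) = -2*1*(9/491512) = -2*9/491512 = -9/245756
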